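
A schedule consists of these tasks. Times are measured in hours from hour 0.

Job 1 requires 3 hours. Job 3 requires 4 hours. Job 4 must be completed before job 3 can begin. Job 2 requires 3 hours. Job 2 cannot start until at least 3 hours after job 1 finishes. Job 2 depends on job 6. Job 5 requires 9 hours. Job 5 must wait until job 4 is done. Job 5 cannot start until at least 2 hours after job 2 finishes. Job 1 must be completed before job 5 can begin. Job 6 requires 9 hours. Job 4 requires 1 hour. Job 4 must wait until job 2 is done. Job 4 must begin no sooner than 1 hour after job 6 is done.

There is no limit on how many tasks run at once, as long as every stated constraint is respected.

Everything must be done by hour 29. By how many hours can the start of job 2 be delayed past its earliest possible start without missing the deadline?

Nothing blocks job 6, so it runs from hour 0 to hour 9.
Nothing blocks job 1, so it runs from hour 0 to hour 3.
Job 2 cannot start until job 1 (finishes hour 3, plus 3-hour gap → hour 6); job 6 (finishes hour 9). The controlling bound is hour 9, so job 2 finishes at 9 + 3 = hour 12.

Working backward from the deadline:
Job 3 has no dependents, so it just needs to finish by hour 29. Starting by 29 − 4 = hour 25 achieves that.
Nothing follows job 5; the deadline of hour 29 is its only limit. It must start by 29 − 9 = hour 20.
Job 4 must finish in time for job 3 (must start by hour 25); job 5 (must start by hour 20). The tightest is hour 20, so job 4 must start by 20 − 1 = hour 19.
Job 2 feeds job 4 (must start by hour 19); job 5 (must start by hour 20, minus 2-hour gap → hour 18). Taking the minimum, job 2 must finish by hour 18 and start by 18 − 3 = hour 15.
So job 2 can start as early as hour 9 and as late as hour 15, giving 15 − 9 = 6 hours of slack.

6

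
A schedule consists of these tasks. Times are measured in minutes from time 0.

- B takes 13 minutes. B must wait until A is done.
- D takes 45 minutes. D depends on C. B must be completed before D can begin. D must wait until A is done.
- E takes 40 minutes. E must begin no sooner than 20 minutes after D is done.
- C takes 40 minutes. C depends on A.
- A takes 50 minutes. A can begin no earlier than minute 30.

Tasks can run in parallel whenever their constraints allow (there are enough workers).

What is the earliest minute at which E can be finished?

A waits on its own release at minute 30, so it starts at minute 30 and finishes at 30 + 50 = minute 80.
After A (finishes minute 80), C can start at minute 80 and finishes at minute 120.
B waits on A (finishes minute 80), so it starts at minute 80 and finishes at 80 + 13 = minute 93.
D has to wait for C (finishes minute 120); B (finishes minute 93); A (finishes minute 80). The latest of these is minute 120, so D runs minute 120 to 120 + 45 = minute 165.
E cannot begin until D (finishes minute 165, plus 20-minute gap → minute 185). It runs from minute 185 to 185 + 40 = minute 225.

225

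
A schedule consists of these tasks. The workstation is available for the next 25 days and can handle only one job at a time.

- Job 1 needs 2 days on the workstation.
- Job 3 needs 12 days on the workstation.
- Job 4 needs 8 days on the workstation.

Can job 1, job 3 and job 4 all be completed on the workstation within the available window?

Yes

Running back to back, the jobs need 2 + 12 + 8 = 22 days on the workstation.
Since 22 ≤ 25, they fit within the window.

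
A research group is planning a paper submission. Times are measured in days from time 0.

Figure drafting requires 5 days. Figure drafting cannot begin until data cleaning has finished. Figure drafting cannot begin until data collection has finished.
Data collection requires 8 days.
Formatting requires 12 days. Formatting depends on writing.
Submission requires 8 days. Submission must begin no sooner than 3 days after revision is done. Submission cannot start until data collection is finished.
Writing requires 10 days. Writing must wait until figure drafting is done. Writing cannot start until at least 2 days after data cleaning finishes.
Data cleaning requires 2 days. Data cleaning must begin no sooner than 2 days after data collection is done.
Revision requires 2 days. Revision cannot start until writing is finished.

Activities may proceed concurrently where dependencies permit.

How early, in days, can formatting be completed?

39

Data collection can start immediately at day 0; it finishes at day 8.
Data cleaning waits on data collection (finishes day 8, plus 2-day gap → day 10), so it starts at day 10 and finishes at 10 + 2 = day 12.
Figure drafting cannot start until data cleaning (finishes day 12); data collection (finishes day 8). The controlling bound is day 12, so figure drafting finishes at 12 + 5 = day 17.
For writing: figure drafting (finishes day 17); data cleaning (finishes day 12, plus 2-day gap → day 14). Taking the maximum gives a start of day 17, and it finishes at 17 + 10 = day 27.
After writing (finishes day 27), formatting can start at day 27 and finishes at day 39.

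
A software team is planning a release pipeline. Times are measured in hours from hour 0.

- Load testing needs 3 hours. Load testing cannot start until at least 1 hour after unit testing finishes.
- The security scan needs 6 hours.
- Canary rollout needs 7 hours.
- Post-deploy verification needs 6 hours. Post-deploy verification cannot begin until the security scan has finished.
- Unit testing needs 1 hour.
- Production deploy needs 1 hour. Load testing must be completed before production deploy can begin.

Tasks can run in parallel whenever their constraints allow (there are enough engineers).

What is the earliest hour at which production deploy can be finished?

6

Unit testing can start immediately at hour 0; it finishes at hour 1.
Load testing cannot begin until unit testing (finishes hour 1, plus 1-hour gap → hour 2). It runs from hour 2 to 2 + 3 = hour 5.
Production deploy waits on load testing (finishes hour 5), so it starts at hour 5 and finishes at 5 + 1 = hour 6.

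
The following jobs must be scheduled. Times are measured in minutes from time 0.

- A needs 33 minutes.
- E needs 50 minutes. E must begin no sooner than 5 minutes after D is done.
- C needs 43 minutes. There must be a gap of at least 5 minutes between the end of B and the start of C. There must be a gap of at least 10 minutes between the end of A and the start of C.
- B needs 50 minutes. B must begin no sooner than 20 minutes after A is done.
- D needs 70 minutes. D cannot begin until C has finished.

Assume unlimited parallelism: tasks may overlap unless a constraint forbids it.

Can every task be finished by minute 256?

A can start immediately at minute 0; it finishes at minute 33.
B cannot begin until A (finishes minute 33, plus 20-minute gap → minute 53). It runs from minute 53 to 53 + 50 = minute 103.
For C: B (finishes minute 103, plus 5-minute gap → minute 108); A (finishes minute 33, plus 10-minute gap → minute 43). Taking the maximum gives a start of minute 108, and it finishes at 108 + 43 = minute 151.
After C (finishes minute 151), D can start at minute 151 and finishes at minute 221.
After D (finishes minute 221, plus 5-minute gap → minute 226), E can start at minute 226 and finishes at minute 276.
The earliest everything can be done is minute 276, which is after the deadline of 256, so it is not possible.

No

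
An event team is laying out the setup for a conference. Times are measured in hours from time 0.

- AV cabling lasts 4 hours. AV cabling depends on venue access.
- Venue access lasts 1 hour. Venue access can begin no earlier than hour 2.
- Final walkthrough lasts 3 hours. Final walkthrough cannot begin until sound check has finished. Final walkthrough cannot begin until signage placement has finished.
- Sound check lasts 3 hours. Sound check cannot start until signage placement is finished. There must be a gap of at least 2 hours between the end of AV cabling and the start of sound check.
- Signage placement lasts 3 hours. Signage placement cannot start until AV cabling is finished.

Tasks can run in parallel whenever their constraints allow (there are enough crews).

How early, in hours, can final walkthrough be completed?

Venue access waits on its own release at hour 2, so it starts at hour 2 and finishes at 2 + 1 = hour 3.
After venue access (finishes hour 3), AV cabling can start at hour 3 and finishes at hour 7.
Signage placement cannot begin until AV cabling (finishes hour 7). It runs from hour 7 to 7 + 3 = hour 10.
Sound check needs all of signage placement (finishes hour 10); AV cabling (finishes hour 7, plus 2-hour gap → hour 9). That puts its earliest start at hour 10; it finishes at 10 + 3 = hour 13.
Final walkthrough needs all of sound check (finishes hour 13); signage placement (finishes hour 10). That puts its earliest start at hour 13; it finishes at 13 + 3 = hour 16.

16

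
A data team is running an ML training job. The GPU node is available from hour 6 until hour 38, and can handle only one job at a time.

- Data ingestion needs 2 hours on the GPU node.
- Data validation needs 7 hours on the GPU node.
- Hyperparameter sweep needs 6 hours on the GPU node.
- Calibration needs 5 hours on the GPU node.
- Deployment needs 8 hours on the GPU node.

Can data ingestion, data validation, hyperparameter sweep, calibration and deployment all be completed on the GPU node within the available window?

The GPU node window is 38 − 6 = 32 hours.
Running back to back, the jobs need 2 + 7 + 6 + 5 + 8 = 28 hours on the GPU node.
Since 28 ≤ 32, they fit within the window.

Yes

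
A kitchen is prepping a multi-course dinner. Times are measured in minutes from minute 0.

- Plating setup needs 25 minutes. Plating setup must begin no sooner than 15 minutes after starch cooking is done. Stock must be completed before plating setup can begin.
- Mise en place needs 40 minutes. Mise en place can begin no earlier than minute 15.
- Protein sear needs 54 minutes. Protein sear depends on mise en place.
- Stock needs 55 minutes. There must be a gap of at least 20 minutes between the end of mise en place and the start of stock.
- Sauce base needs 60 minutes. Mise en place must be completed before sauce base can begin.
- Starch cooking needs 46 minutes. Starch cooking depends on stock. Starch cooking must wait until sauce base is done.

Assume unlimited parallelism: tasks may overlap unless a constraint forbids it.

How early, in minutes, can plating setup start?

Mise en place cannot begin until its own release at minute 15. It runs from minute 15 to 15 + 40 = minute 55.
After mise en place (finishes minute 55), sauce base can start at minute 55 and finishes at minute 115.
After mise en place (finishes minute 55, plus 20-minute gap → minute 75), stock can start at minute 75 and finishes at minute 130.
Starch cooking has to wait for stock (finishes minute 130); sauce base (finishes minute 115). The latest of these is minute 130, so starch cooking runs minute 130 to 130 + 46 = minute 176.
Plating setup waits on starch cooking (finishes minute 176, plus 15-minute gap → minute 191); stock (finishes minute 130). The latest of these is minute 191, which is the earliest plating setup can start.

191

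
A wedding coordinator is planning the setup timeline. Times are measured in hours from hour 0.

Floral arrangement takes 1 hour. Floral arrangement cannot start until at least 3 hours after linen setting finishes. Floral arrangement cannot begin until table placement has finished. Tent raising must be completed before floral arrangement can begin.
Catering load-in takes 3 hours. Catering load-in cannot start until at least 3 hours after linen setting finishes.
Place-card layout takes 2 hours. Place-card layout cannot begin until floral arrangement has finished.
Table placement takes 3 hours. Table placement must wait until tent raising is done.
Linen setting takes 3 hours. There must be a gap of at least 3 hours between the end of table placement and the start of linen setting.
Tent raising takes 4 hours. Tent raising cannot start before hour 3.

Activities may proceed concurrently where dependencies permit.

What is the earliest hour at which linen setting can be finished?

16

After its own release at hour 3, tent raising can start at hour 3 and finishes at hour 7.
Table placement waits on tent raising (finishes hour 7), so it starts at hour 7 and finishes at 7 + 3 = hour 10.
Linen setting cannot begin until table placement (finishes hour 10, plus 3-hour gap → hour 13). It runs from hour 13 to 13 + 3 = hour 16.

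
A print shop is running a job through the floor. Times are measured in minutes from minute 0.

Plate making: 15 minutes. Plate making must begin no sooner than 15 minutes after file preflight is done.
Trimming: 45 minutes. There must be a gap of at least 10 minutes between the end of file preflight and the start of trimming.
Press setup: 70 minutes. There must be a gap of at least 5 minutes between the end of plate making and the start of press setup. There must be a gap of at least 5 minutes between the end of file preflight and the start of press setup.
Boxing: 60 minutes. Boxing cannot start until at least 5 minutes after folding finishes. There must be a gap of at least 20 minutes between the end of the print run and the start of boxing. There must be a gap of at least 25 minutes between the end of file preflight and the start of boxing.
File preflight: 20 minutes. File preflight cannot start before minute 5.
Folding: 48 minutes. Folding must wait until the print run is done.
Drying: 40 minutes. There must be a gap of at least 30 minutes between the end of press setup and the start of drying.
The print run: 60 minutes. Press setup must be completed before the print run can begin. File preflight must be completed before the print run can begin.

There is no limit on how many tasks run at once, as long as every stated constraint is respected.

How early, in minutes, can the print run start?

130

After its own release at minute 5, file preflight can start at minute 5 and finishes at minute 25.
Plate making waits on file preflight (finishes minute 25, plus 15-minute gap → minute 40), so it starts at minute 40 and finishes at 40 + 15 = minute 55.
Press setup cannot start until plate making (finishes minute 55, plus 5-minute gap → minute 60); file preflight (finishes minute 25, plus 5-minute gap → minute 30). The controlling bound is minute 60, so press setup finishes at 60 + 70 = minute 130.
The print run waits on press setup (finishes minute 130); file preflight (finishes minute 25). The latest of these is minute 130, which is the earliest the print run can start.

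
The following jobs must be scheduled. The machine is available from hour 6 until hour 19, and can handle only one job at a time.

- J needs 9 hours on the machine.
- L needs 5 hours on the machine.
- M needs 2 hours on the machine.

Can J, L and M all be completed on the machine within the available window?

The machine window is 19 − 6 = 13 hours.
Running back to back, the jobs need 9 + 5 + 2 = 16 hours on the machine.
Since 16 > 13, they cannot all fit.

No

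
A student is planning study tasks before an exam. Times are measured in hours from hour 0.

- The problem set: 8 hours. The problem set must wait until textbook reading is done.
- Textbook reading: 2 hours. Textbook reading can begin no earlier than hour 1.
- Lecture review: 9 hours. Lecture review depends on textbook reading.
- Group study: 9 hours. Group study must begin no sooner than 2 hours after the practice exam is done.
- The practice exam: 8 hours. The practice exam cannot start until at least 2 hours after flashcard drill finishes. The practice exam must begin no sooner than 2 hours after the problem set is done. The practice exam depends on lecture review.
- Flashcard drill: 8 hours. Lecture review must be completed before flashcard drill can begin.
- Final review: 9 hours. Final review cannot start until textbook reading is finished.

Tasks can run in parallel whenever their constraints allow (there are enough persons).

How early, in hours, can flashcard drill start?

Textbook reading waits on its own release at hour 1, so it starts at hour 1 and finishes at 1 + 2 = hour 3.
After textbook reading (finishes hour 3), lecture review can start at hour 3 and finishes at hour 12.
Flashcard drill waits on lecture review (finishes hour 12), so the earliest it can start is hour 12.

12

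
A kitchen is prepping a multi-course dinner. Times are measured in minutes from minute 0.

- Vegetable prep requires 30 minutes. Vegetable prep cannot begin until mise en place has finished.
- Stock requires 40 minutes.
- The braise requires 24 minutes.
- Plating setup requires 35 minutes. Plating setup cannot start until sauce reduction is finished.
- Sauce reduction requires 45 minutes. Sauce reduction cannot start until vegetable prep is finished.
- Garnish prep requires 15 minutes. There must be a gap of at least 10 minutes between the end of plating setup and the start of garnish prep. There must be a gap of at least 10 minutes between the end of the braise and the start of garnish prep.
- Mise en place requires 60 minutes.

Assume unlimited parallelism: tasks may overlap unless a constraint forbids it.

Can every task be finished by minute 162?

No

The braise has no prerequisites, so it starts at minute 0 and finishes at minute 24.
Nothing blocks stock, so it runs from minute 0 to minute 40.
Nothing blocks mise en place, so it runs from minute 0 to minute 60.
After mise en place (finishes minute 60), vegetable prep can start at minute 60 and finishes at minute 90.
Sauce reduction waits on vegetable prep (finishes minute 90), so it starts at minute 90 and finishes at 90 + 45 = minute 135.
Plating setup cannot begin until sauce reduction (finishes minute 135). It runs from minute 135 to 135 + 35 = minute 170.
For garnish prep: plating setup (finishes minute 170, plus 10-minute gap → minute 180); the braise (finishes minute 24, plus 10-minute gap → minute 34). Taking the maximum gives a start of minute 180, and it finishes at 180 + 15 = minute 195.
The earliest everything can be done is minute 195, which is after the deadline of 162, so it is not possible.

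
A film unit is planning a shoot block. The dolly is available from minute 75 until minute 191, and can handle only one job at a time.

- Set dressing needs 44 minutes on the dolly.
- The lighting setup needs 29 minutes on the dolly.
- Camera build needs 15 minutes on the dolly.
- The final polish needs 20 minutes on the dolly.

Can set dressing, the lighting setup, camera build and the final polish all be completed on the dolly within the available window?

Yes

The dolly window is 191 − 75 = 116 minutes.
Running back to back, the jobs need 44 + 29 + 15 + 20 = 108 minutes on the dolly.
Since 108 ≤ 116, they fit within the window.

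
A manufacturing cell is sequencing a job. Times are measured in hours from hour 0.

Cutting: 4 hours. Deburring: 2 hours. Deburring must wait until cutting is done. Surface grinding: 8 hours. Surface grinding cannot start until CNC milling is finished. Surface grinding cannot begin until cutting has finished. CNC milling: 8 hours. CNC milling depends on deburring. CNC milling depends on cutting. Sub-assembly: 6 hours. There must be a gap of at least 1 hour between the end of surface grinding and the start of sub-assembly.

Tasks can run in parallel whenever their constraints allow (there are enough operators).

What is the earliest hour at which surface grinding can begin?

Cutting can start immediately at hour 0; it finishes at hour 4.
Deburring waits on cutting (finishes hour 4), so it starts at hour 4 and finishes at 4 + 2 = hour 6.
CNC milling has to wait for deburring (finishes hour 6); cutting (finishes hour 4). The latest of these is hour 6, so CNC milling runs hour 6 to 6 + 8 = hour 14.
Surface grinding waits on CNC milling (finishes hour 14); cutting (finishes hour 4). The latest of these is hour 14, which is the earliest surface grinding can start.

14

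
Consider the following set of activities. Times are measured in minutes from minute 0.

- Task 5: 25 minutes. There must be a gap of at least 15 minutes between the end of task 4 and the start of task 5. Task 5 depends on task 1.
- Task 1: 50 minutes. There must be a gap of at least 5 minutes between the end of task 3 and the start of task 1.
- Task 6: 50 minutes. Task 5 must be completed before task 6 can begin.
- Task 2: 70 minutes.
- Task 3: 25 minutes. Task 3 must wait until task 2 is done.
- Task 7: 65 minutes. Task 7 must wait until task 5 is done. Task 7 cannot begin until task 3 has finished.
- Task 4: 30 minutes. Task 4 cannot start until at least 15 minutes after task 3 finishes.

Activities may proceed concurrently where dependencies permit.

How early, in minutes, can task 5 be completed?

Nothing blocks task 2, so it runs from minute 0 to minute 70.
After task 2 (finishes minute 70), task 3 can start at minute 70 and finishes at minute 95.
Task 4 waits on task 3 (finishes minute 95, plus 15-minute gap → minute 110), so it starts at minute 110 and finishes at 110 + 30 = minute 140.
Task 1 cannot begin until task 3 (finishes minute 95, plus 5-minute gap → minute 100). It runs from minute 100 to 100 + 50 = minute 150.
Task 5 has to wait for task 4 (finishes minute 140, plus 15-minute gap → minute 155); task 1 (finishes minute 150). The latest of these is minute 155, so task 5 runs minute 155 to 155 + 25 = minute 180.

180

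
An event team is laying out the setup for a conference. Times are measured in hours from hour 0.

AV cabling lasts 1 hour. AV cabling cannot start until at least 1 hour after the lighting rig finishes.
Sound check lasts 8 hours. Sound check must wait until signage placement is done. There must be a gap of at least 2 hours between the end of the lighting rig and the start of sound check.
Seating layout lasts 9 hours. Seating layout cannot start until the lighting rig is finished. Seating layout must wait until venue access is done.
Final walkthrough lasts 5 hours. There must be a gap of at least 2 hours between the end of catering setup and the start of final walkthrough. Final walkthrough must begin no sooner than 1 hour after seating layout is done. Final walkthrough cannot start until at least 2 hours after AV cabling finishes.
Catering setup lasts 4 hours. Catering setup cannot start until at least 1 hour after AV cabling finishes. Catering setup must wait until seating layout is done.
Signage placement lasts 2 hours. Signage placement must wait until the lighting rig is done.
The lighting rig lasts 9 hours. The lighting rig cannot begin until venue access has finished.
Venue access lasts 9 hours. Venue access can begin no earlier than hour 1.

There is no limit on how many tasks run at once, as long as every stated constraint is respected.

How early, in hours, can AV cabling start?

After its own release at hour 1, venue access can start at hour 1 and finishes at hour 10.
The lighting rig waits on venue access (finishes hour 10), so it starts at hour 10 and finishes at 10 + 9 = hour 19.
AV cabling waits on the lighting rig (finishes hour 19, plus 1-hour gap → hour 20), so the earliest it can start is hour 20.

20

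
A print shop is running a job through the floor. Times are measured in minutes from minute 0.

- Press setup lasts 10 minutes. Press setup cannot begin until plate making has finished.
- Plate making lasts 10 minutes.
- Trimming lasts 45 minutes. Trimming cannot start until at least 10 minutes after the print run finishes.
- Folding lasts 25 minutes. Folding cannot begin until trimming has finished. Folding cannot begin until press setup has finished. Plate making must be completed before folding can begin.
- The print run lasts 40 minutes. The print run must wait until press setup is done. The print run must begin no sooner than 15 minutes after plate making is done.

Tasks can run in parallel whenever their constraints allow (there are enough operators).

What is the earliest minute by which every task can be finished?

145

Plate making can start immediately at minute 0; it finishes at minute 10.
Press setup waits on plate making (finishes minute 10), so it starts at minute 10 and finishes at 10 + 10 = minute 20.
The print run cannot start until press setup (finishes minute 20); plate making (finishes minute 10, plus 15-minute gap → minute 25). The controlling bound is minute 25, so the print run finishes at 25 + 40 = minute 65.
Trimming waits on the print run (finishes minute 65, plus 10-minute gap → minute 75), so it starts at minute 75 and finishes at 75 + 45 = minute 120.
Folding has to wait for trimming (finishes minute 120); press setup (finishes minute 20); plate making (finishes minute 10). The latest of these is minute 120, so folding runs minute 120 to 120 + 25 = minute 145.
All tasks are finished once the last one completes. Finish times: Plate making at 10, Press setup at 20, The print run at 65, Trimming at 120, Folding at 145. The latest is minute 145.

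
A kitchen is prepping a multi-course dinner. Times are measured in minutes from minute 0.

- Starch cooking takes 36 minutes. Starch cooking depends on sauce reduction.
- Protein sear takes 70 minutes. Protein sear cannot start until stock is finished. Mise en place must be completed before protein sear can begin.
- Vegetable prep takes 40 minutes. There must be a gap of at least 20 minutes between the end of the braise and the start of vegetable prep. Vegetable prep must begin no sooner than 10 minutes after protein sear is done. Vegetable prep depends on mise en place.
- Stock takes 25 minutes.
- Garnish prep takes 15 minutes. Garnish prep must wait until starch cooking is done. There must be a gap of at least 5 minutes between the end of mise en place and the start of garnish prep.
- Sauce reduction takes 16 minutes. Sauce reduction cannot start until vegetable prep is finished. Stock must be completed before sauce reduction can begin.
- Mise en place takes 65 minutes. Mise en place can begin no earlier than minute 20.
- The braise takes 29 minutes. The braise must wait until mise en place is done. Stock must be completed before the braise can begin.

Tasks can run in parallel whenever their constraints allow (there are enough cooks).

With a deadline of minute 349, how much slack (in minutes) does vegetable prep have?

Nothing blocks stock, so it runs from minute 0 to minute 25.
Mise en place cannot begin until its own release at minute 20. It runs from minute 20 to 20 + 65 = minute 85.
For protein sear: stock (finishes minute 25); mise en place (finishes minute 85). Taking the maximum gives a start of minute 85, and it finishes at 85 + 70 = minute 155.
The braise has to wait for mise en place (finishes minute 85); stock (finishes minute 25). The latest of these is minute 85, so the braise runs minute 85 to 85 + 29 = minute 114.
For vegetable prep: the braise (finishes minute 114, plus 20-minute gap → minute 134); protein sear (finishes minute 155, plus 10-minute gap → minute 165); mise en place (finishes minute 85). Taking the maximum gives a start of minute 165, and it finishes at 165 + 40 = minute 205.

Working backward from the deadline:
Garnish prep has no dependents, so it just needs to finish by minute 349. Starting by 349 − 15 = minute 334 achieves that.
Since garnish prep (must start by minute 334) depends on it, starch cooking must finish by minute 334. Backing off its 36-minute duration gives a latest start of minute 298.
Sauce reduction feeds into starch cooking (must start by minute 298); so sauce reduction must finish by minute 298 and therefore start by minute 282.
Since sauce reduction (must start by minute 282) depends on it, vegetable prep must finish by minute 282. Backing off its 40-minute duration gives a latest start of minute 242.
So vegetable prep can start as early as minute 165 and as late as minute 242, giving 242 − 165 = 77 minutes of slack.

77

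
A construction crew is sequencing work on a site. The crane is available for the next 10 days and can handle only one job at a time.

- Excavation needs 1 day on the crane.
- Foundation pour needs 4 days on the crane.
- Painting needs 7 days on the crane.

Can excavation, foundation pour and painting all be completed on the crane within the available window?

No

Running back to back, the jobs need 1 + 4 + 7 = 12 days on the crane.
Since 12 > 10, they cannot all fit.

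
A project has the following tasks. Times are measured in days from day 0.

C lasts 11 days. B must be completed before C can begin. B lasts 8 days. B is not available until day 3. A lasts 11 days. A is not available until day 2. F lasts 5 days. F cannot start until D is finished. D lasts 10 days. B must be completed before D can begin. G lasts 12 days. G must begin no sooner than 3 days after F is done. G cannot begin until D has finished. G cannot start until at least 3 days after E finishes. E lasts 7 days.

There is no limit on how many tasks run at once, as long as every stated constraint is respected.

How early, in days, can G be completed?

Nothing blocks E, so it runs from day 0 to day 7.
B cannot begin until its own release at day 3. It runs from day 3 to 3 + 8 = day 11.
After B (finishes day 11), D can start at day 11 and finishes at day 21.
F waits on D (finishes day 21), so it starts at day 21 and finishes at 21 + 5 = day 26.
For G: F (finishes day 26, plus 3-day gap → day 29); D (finishes day 21); E (finishes day 7, plus 3-day gap → day 10). Taking the maximum gives a start of day 29, and it finishes at 29 + 12 = day 41.

41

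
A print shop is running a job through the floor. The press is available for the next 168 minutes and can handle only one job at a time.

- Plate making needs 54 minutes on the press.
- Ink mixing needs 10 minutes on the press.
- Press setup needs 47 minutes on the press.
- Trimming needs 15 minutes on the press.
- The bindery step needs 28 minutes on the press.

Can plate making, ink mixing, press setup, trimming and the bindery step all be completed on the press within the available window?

Yes

Running back to back, the jobs need 54 + 10 + 47 + 15 + 28 = 154 minutes on the press.
Since 154 ≤ 168, they fit within the window.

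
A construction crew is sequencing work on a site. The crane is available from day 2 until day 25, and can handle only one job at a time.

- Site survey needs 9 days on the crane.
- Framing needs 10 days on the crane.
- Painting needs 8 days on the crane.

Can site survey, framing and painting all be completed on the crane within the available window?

No

The crane window is 25 − 2 = 23 days.
Running back to back, the jobs need 9 + 10 + 8 = 27 days on the crane.
Since 27 > 23, they cannot all fit.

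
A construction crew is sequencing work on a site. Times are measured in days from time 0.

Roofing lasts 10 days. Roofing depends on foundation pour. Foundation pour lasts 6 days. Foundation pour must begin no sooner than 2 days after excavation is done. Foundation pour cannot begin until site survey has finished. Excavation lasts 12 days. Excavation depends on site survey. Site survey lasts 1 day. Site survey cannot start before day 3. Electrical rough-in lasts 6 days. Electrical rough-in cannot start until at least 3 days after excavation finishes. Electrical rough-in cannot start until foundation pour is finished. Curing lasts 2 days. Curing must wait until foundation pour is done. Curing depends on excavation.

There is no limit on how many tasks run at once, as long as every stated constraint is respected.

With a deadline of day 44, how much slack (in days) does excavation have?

10

After its own release at day 3, site survey can start at day 3 and finishes at day 4.
Excavation cannot begin until site survey (finishes day 4). It runs from day 4 to 4 + 12 = day 16.

Working backward from the deadline:
Curing has no dependents, so it just needs to finish by day 44. Starting by 44 − 2 = day 42 achieves that.
To finish by day 44, roofing (duration 10) must start no later than day 34.
Electrical rough-in must finish by day 44; it takes 6 days, so it must start by 44 − 6 = day 38.
For foundation pour: curing (must start by day 42); roofing (must start by day 34); electrical rough-in (must start by day 38). The most restrictive is day 34; with a 6-day duration, foundation pour must start by day 28.
Excavation has several dependents: foundation pour (must start by day 28, minus 2-day gap → day 26); curing (must start by day 42); electrical rough-in (must start by day 38, minus 3-day gap → day 35). The earliest of those limits is day 26, so excavation must start by 26 − 12 = day 14.
So excavation can start as early as day 4 and as late as day 14, giving 14 − 4 = 10 days of slack.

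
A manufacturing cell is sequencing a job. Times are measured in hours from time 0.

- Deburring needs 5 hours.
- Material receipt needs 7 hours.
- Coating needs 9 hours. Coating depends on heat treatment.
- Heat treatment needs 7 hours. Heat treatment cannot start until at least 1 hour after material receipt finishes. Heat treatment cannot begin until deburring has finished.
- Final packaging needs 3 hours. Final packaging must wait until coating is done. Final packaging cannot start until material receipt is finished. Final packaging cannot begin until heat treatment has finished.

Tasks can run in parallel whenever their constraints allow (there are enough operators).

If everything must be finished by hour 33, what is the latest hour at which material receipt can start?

6

Final packaging has no dependents, so it just needs to finish by hour 33. Starting by 33 − 3 = hour 30 achieves that.
Coating feeds into final packaging (must start by hour 30); so coating must finish by hour 30 and therefore start by hour 21.
Heat treatment feeds coating (must start by hour 21); final packaging (must start by hour 30). Taking the minimum, heat treatment must finish by hour 21 and start by 21 − 7 = hour 14.
Material receipt has several dependents: heat treatment (must start by hour 14, minus 1-hour gap → hour 13); final packaging (must start by hour 30). The earliest of those limits is hour 13, so material receipt must start by 13 − 7 = hour 6.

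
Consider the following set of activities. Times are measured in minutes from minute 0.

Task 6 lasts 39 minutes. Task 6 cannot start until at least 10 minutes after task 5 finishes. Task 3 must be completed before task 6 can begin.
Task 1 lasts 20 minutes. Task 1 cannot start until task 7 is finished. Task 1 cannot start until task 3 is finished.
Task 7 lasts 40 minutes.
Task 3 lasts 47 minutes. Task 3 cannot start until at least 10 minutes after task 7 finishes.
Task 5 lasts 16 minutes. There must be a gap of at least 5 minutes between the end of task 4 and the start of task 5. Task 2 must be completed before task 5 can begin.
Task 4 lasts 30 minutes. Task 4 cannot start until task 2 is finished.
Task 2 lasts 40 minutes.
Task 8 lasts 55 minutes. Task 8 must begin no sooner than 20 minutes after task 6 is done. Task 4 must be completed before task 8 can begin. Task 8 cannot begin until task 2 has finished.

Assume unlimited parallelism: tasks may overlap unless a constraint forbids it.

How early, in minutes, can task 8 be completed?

Task 7 has no prerequisites, so it starts at minute 0 and finishes at minute 40.
Task 3 waits on task 7 (finishes minute 40, plus 10-minute gap → minute 50), so it starts at minute 50 and finishes at 50 + 47 = minute 97.
Task 2 can start immediately at minute 0; it finishes at minute 40.
Task 4 waits on task 2 (finishes minute 40), so it starts at minute 40 and finishes at 40 + 30 = minute 70.
Task 5 needs all of task 4 (finishes minute 70, plus 5-minute gap → minute 75); task 2 (finishes minute 40). That puts its earliest start at minute 75; it finishes at 75 + 16 = minute 91.
Task 6 has to wait for task 5 (finishes minute 91, plus 10-minute gap → minute 101); task 3 (finishes minute 97). The latest of these is minute 101, so task 6 runs minute 101 to 101 + 39 = minute 140.
Task 8 has to wait for task 6 (finishes minute 140, plus 20-minute gap → minute 160); task 4 (finishes minute 70); task 2 (finishes minute 40). The latest of these is minute 160, so task 8 runs minute 160 to 160 + 55 = minute 215.

215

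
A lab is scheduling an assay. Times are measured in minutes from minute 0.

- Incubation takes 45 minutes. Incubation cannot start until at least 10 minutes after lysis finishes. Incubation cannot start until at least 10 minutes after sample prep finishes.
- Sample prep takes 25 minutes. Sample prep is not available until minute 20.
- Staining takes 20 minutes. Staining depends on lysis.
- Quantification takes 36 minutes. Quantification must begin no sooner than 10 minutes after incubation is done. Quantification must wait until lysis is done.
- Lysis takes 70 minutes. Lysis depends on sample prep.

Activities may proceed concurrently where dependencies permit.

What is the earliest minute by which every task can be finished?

216

Sample prep waits on its own release at minute 20, so it starts at minute 20 and finishes at 20 + 25 = minute 45.
Lysis cannot begin until sample prep (finishes minute 45). It runs from minute 45 to 45 + 70 = minute 115.
After lysis (finishes minute 115), staining can start at minute 115 and finishes at minute 135.
Incubation cannot start until lysis (finishes minute 115, plus 10-minute gap → minute 125); sample prep (finishes minute 45, plus 10-minute gap → minute 55). The controlling bound is minute 125, so incubation finishes at 125 + 45 = minute 170.
Quantification needs all of incubation (finishes minute 170, plus 10-minute gap → minute 180); lysis (finishes minute 115). That puts its earliest start at minute 180; it finishes at 180 + 36 = minute 216.
All tasks are finished once the last one completes. Finish times: Sample prep at 45, Lysis at 115, Incubation at 170, Staining at 135, Quantification at 216. The latest is minute 216.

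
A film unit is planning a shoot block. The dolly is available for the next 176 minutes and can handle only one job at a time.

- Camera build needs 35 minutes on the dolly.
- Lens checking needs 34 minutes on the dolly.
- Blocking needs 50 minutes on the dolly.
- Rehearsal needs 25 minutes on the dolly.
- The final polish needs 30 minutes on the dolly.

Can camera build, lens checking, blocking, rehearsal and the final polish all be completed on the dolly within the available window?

Yes

Running back to back, the jobs need 35 + 34 + 50 + 25 + 30 = 174 minutes on the dolly.
Since 174 ≤ 176, they fit within the window.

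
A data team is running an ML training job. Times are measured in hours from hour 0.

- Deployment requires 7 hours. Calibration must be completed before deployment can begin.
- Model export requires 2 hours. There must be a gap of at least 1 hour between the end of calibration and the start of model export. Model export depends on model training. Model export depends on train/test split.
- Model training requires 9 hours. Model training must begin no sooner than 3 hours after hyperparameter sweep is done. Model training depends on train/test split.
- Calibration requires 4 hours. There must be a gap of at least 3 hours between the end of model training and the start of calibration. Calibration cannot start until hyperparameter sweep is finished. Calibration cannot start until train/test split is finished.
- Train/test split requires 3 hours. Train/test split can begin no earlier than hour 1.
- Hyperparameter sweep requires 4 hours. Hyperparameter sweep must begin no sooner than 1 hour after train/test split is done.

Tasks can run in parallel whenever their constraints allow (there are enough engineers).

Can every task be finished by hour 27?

Train/test split cannot begin until its own release at hour 1. It runs from hour 1 to 1 + 3 = hour 4.
Hyperparameter sweep cannot begin until train/test split (finishes hour 4, plus 1-hour gap → hour 5). It runs from hour 5 to 5 + 4 = hour 9.
Model training needs all of hyperparameter sweep (finishes hour 9, plus 3-hour gap → hour 12); train/test split (finishes hour 4). That puts its earliest start at hour 12; it finishes at 12 + 9 = hour 21.
Calibration has to wait for model training (finishes hour 21, plus 3-hour gap → hour 24); hyperparameter sweep (finishes hour 9); train/test split (finishes hour 4). The latest of these is hour 24, so calibration runs hour 24 to 24 + 4 = hour 28.
Deployment cannot begin until calibration (finishes hour 28). It runs from hour 28 to 28 + 7 = hour 35.
Model export needs all of calibration (finishes hour 28, plus 1-hour gap → hour 29); model training (finishes hour 21); train/test split (finishes hour 4). That puts its earliest start at hour 29; it finishes at 29 + 2 = hour 31.
The earliest everything can be done is hour 35, which is after the deadline of 27, so it is not possible.

No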